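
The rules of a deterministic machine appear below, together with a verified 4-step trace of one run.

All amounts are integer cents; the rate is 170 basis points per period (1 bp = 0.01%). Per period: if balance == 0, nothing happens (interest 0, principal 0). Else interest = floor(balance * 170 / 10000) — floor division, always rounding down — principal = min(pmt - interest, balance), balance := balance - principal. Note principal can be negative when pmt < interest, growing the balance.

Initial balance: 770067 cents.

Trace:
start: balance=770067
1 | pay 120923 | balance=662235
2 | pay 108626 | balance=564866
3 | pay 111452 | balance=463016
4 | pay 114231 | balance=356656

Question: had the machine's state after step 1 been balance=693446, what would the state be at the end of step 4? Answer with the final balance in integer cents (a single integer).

389487

state after step 1 := balance=693446
2 | pay 108626 | balance=596608
3 | pay 111452 | balance=495298
4 | pay 114231 | balance=389487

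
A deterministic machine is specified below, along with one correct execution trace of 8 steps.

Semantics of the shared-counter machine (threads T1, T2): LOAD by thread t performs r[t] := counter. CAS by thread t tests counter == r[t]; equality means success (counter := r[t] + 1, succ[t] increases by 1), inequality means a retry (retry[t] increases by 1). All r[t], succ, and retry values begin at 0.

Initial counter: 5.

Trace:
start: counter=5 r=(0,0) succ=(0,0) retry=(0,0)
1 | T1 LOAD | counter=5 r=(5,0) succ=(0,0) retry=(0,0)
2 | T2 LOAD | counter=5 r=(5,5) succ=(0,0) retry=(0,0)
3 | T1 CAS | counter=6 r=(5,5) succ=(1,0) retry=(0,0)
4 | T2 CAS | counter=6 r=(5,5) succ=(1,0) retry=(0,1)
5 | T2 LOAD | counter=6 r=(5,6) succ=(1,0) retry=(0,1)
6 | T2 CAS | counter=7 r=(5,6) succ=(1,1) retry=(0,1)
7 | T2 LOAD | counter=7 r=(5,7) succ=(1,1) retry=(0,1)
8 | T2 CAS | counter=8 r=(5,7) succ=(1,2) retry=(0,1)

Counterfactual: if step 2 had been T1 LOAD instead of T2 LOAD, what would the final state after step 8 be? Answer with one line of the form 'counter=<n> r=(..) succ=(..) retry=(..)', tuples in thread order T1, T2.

(re-executing from step 2 with the substitution; state before step 2: counter=5 r=(5,0) succ=(0,0) retry=(0,0))
2 | T1 LOAD | counter=5 r=(5,0) succ=(0,0) retry=(0,0)
3 | T1 CAS | counter=6 r=(5,0) succ=(1,0) retry=(0,0)
4 | T2 CAS | counter=6 r=(5,0) succ=(1,0) retry=(0,1)
5 | T2 LOAD | counter=6 r=(5,6) succ=(1,0) retry=(0,1)
6 | T2 CAS | counter=7 r=(5,6) succ=(1,1) retry=(0,1)
7 | T2 LOAD | counter=7 r=(5,7) succ=(1,1) retry=(0,1)
8 | T2 CAS | counter=8 r=(5,7) succ=(1,2) retry=(0,1)

counter=8 r=(5,7) succ=(1,2) retry=(0,1)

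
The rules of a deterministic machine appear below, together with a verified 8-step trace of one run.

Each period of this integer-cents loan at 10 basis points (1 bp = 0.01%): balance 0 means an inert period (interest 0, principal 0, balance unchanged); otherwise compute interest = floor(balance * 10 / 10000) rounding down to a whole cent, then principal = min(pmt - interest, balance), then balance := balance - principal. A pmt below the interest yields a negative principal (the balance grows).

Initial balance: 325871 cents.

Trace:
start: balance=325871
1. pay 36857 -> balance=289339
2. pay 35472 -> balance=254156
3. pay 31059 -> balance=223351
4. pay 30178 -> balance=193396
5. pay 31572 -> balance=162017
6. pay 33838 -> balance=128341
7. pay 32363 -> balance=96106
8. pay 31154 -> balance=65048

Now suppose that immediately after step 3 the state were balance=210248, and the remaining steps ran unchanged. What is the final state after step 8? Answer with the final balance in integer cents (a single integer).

51878

state after step 3 := balance=210248
4. pay 30178 -> balance=180280
5. pay 31572 -> balance=148888
6. pay 33838 -> balance=115198
7. pay 32363 -> balance=82950
8. pay 31154 -> balance=51878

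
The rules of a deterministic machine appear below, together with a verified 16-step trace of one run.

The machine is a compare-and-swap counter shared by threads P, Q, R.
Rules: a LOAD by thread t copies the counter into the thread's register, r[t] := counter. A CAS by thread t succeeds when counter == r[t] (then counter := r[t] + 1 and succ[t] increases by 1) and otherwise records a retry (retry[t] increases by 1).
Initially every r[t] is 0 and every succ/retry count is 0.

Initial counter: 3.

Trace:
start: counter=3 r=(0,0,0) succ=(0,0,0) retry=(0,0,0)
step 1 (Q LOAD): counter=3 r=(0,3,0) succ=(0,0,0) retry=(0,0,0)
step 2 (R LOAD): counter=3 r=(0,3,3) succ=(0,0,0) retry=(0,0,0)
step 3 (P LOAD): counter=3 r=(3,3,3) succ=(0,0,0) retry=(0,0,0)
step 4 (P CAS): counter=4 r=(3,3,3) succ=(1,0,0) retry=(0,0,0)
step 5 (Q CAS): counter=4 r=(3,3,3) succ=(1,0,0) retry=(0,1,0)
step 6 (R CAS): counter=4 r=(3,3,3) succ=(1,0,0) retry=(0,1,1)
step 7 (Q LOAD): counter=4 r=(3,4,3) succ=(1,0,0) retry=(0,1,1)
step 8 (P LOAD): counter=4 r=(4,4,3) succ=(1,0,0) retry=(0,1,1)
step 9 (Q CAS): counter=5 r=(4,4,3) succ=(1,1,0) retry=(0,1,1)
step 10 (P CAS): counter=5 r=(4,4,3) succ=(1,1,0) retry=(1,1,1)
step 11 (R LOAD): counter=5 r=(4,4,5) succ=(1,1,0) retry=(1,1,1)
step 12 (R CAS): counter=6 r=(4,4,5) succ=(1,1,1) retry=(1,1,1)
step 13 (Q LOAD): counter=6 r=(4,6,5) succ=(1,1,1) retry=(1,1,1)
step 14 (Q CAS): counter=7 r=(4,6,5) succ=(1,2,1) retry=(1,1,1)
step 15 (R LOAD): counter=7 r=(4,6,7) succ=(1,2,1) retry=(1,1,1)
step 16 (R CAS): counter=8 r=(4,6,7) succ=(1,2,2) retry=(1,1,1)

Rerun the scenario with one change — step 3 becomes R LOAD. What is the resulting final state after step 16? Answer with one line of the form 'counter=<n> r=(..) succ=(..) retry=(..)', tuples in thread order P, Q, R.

(re-executing from step 3 with the substitution; state before step 3: counter=3 r=(0,3,3) succ=(0,0,0) retry=(0,0,0))
step 3 (R LOAD): counter=3 r=(0,3,3) succ=(0,0,0) retry=(0,0,0)
step 4 (P CAS): counter=3 r=(0,3,3) succ=(0,0,0) retry=(1,0,0)
step 5 (Q CAS): counter=4 r=(0,3,3) succ=(0,1,0) retry=(1,0,0)
step 6 (R CAS): counter=4 r=(0,3,3) succ=(0,1,0) retry=(1,0,1)
step 7 (Q LOAD): counter=4 r=(0,4,3) succ=(0,1,0) retry=(1,0,1)
step 8 (P LOAD): counter=4 r=(4,4,3) succ=(0,1,0) retry=(1,0,1)
step 9 (Q CAS): counter=5 r=(4,4,3) succ=(0,2,0) retry=(1,0,1)
step 10 (P CAS): counter=5 r=(4,4,3) succ=(0,2,0) retry=(2,0,1)
step 11 (R LOAD): counter=5 r=(4,4,5) succ=(0,2,0) retry=(2,0,1)
step 12 (R CAS): counter=6 r=(4,4,5) succ=(0,2,1) retry=(2,0,1)
step 13 (Q LOAD): counter=6 r=(4,6,5) succ=(0,2,1) retry=(2,0,1)
step 14 (Q CAS): counter=7 r=(4,6,5) succ=(0,3,1) retry=(2,0,1)
step 15 (R LOAD): counter=7 r=(4,6,7) succ=(0,3,1) retry=(2,0,1)
step 16 (R CAS): counter=8 r=(4,6,7) succ=(0,3,2) retry=(2,0,1)

counter=8 r=(4,6,7) succ=(0,3,2) retry=(2,0,1)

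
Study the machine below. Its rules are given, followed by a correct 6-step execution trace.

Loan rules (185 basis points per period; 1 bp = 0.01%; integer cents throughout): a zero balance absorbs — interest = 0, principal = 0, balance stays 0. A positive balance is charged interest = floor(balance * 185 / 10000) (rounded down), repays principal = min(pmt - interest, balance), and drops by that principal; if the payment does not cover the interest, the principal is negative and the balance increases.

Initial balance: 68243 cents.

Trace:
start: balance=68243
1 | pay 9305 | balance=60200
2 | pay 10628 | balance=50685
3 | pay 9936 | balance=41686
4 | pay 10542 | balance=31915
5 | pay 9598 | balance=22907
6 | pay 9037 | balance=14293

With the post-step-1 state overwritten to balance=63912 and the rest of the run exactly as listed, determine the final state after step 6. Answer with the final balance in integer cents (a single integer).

18361

state after step 1 := balance=63912
2 | pay 10628 | balance=54466
3 | pay 9936 | balance=45537
4 | pay 10542 | balance=35837
5 | pay 9598 | balance=26901
6 | pay 9037 | balance=18361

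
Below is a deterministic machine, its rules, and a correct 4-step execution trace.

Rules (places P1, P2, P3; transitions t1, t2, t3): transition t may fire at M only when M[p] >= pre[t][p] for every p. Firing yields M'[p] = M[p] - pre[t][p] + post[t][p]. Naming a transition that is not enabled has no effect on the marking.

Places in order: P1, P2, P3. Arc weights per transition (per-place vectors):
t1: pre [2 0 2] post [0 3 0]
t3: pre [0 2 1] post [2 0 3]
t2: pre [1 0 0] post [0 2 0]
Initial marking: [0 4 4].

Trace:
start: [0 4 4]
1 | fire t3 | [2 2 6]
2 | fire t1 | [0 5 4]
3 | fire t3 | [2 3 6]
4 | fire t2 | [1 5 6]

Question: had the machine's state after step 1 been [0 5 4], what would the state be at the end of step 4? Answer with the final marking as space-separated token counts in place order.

state after step 1 := [0 5 4]
2 | fire t1 | [0 5 4]
3 | fire t3 | [2 3 6]
4 | fire t2 | [1 5 6]

1 5 6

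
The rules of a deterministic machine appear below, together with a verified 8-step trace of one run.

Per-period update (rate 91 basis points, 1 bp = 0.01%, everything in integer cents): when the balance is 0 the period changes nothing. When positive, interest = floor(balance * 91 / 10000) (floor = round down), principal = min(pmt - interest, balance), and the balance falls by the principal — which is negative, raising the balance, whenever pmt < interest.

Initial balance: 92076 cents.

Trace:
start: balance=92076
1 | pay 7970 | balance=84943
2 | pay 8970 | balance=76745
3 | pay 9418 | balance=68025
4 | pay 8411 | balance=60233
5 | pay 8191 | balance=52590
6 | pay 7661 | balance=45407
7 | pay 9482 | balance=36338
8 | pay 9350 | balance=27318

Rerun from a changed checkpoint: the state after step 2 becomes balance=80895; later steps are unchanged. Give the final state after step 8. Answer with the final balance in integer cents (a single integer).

31700

state after step 2 := balance=80895
3 | pay 9418 | balance=72213
4 | pay 8411 | balance=64459
5 | pay 8191 | balance=56854
6 | pay 7661 | balance=49710
7 | pay 9482 | balance=40680
8 | pay 9350 | balance=31700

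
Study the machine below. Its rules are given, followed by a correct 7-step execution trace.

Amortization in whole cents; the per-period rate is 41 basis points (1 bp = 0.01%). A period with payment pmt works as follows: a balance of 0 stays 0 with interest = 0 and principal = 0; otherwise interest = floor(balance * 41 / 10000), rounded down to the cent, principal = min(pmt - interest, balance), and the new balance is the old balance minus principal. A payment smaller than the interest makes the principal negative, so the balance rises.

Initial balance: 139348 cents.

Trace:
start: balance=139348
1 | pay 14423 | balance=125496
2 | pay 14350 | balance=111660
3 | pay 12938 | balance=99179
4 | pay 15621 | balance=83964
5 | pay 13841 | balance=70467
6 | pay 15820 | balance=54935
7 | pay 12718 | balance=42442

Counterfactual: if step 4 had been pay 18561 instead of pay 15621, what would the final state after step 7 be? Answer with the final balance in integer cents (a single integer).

(re-executing from step 4 with the substitution; state before step 4: balance=99179)
4 | pay 18561 | balance=81024
5 | pay 13841 | balance=67515
6 | pay 15820 | balance=51971
7 | pay 12718 | balance=39466

39466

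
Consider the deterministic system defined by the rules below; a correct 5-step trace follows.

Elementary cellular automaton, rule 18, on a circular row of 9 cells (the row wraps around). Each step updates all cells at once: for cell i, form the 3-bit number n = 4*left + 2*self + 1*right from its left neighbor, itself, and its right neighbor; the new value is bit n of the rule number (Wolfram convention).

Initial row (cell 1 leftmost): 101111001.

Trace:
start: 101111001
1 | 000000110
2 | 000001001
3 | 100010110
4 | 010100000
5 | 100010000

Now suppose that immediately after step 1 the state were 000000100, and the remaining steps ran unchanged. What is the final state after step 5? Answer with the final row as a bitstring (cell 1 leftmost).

011000000

state after step 1 := 000000100
2 | 000001010
3 | 000010001
4 | 100101010
5 | 011000000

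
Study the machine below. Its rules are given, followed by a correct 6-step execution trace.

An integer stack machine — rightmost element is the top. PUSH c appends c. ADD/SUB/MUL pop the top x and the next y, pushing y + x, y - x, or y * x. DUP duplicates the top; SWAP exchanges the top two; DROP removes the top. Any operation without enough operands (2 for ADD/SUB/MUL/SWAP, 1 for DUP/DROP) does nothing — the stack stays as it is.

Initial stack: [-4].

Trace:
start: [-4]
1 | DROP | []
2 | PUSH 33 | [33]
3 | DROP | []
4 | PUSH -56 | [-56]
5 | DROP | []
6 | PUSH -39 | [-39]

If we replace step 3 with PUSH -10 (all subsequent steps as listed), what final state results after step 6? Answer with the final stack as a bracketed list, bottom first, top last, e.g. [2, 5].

[33, -10, -39]

(re-executing from step 3 with the substitution; state before step 3: [33])
3 | PUSH -10 | [33, -10]
4 | PUSH -56 | [33, -10, -56]
5 | DROP | [33, -10]
6 | PUSH -39 | [33, -10, -39]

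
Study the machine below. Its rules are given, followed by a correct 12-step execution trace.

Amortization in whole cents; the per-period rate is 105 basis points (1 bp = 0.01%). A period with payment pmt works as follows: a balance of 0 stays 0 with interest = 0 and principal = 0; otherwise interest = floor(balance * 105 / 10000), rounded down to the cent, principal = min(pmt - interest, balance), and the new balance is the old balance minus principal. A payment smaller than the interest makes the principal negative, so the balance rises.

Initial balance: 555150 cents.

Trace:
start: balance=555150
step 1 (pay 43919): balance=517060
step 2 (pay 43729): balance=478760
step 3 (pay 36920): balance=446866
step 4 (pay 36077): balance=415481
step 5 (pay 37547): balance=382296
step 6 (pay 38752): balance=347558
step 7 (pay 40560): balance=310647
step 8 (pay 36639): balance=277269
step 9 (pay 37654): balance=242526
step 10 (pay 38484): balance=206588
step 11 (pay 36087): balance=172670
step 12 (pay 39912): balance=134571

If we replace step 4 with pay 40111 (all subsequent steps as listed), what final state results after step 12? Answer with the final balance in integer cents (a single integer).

130186

(re-executing from step 4 with the substitution; state before step 4: balance=446866)
step 4 (pay 40111): balance=411447
step 5 (pay 37547): balance=378220
step 6 (pay 38752): balance=343439
step 7 (pay 40560): balance=306485
step 8 (pay 36639): balance=273064
step 9 (pay 37654): balance=238277
step 10 (pay 38484): balance=202294
step 11 (pay 36087): balance=168331
step 12 (pay 39912): balance=130186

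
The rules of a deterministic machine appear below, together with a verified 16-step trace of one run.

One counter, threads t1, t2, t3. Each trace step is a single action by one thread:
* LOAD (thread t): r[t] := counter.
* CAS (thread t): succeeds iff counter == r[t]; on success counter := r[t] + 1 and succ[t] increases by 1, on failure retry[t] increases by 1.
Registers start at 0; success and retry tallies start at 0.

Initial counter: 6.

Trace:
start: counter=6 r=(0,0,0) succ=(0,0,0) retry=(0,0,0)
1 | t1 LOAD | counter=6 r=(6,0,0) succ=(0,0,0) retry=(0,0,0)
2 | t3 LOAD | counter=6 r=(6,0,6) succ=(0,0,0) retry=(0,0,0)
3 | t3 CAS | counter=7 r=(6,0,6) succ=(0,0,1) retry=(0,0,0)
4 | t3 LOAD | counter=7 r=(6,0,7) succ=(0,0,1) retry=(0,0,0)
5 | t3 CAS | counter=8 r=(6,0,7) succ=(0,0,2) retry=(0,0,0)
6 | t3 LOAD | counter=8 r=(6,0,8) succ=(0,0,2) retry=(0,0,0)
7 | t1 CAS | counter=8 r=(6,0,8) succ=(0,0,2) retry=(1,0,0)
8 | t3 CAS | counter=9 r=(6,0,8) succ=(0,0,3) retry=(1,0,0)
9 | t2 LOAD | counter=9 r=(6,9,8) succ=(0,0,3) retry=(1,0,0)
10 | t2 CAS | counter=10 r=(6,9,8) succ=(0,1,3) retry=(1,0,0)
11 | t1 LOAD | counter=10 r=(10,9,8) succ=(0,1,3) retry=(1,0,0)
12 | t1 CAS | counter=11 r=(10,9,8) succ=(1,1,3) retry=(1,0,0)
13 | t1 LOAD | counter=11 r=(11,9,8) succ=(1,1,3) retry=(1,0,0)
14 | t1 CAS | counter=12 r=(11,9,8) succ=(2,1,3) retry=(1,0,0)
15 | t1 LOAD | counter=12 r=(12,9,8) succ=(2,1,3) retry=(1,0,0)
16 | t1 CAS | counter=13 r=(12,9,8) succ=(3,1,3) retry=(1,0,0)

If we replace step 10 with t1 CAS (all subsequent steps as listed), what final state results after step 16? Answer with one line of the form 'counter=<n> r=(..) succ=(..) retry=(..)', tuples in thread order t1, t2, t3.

(re-executing from step 10 with the substitution; state before step 10: counter=9 r=(6,9,8) succ=(0,0,3) retry=(1,0,0))
10 | t1 CAS | counter=9 r=(6,9,8) succ=(0,0,3) retry=(2,0,0)
11 | t1 LOAD | counter=9 r=(9,9,8) succ=(0,0,3) retry=(2,0,0)
12 | t1 CAS | counter=10 r=(9,9,8) succ=(1,0,3) retry=(2,0,0)
13 | t1 LOAD | counter=10 r=(10,9,8) succ=(1,0,3) retry=(2,0,0)
14 | t1 CAS | counter=11 r=(10,9,8) succ=(2,0,3) retry=(2,0,0)
15 | t1 LOAD | counter=11 r=(11,9,8) succ=(2,0,3) retry=(2,0,0)
16 | t1 CAS | counter=12 r=(11,9,8) succ=(3,0,3) retry=(2,0,0)

counter=12 r=(11,9,8) succ=(3,0,3) retry=(2,0,0)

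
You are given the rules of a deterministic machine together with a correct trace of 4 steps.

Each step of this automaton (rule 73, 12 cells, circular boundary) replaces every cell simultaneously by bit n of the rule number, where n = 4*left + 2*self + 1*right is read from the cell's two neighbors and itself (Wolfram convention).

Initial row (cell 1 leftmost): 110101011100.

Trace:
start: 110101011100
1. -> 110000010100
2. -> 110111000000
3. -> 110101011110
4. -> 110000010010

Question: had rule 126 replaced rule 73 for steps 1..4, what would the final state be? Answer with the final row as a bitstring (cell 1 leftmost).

000001111111

(re-executing steps 1..4 under rule 126; state before step 1: 110101011100)
1. -> 111111110111
2. -> 000000011100
3. -> 000000110110
4. -> 000001111111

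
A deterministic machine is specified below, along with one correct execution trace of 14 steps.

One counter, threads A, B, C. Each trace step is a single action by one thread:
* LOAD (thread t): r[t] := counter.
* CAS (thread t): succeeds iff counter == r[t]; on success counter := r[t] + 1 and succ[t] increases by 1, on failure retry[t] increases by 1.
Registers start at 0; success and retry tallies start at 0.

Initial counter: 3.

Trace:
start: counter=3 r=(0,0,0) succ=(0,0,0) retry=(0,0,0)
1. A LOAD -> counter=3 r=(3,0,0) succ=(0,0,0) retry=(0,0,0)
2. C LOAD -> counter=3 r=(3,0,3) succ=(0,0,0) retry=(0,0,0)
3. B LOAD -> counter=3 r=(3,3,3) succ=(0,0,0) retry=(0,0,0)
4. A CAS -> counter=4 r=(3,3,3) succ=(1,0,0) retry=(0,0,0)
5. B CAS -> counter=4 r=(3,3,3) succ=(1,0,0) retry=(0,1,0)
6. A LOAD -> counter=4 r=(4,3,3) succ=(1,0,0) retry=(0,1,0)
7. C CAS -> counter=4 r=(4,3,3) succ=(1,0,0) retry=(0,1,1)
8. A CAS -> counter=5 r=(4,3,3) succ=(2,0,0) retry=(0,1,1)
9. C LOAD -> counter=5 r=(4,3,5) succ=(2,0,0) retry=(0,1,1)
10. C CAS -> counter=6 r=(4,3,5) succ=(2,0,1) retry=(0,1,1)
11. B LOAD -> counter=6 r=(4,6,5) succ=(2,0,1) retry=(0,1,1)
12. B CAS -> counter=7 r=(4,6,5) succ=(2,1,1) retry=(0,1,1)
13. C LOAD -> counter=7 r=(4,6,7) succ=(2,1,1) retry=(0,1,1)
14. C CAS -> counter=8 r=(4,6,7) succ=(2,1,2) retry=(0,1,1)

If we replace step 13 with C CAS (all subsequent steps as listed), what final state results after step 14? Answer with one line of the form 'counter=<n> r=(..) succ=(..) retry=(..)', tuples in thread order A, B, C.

(re-executing from step 13 with the substitution; state before step 13: counter=7 r=(4,6,5) succ=(2,1,1) retry=(0,1,1))
13. C CAS -> counter=7 r=(4,6,5) succ=(2,1,1) retry=(0,1,2)
14. C CAS -> counter=7 r=(4,6,5) succ=(2,1,1) retry=(0,1,3)

counter=7 r=(4,6,5) succ=(2,1,1) retry=(0,1,3)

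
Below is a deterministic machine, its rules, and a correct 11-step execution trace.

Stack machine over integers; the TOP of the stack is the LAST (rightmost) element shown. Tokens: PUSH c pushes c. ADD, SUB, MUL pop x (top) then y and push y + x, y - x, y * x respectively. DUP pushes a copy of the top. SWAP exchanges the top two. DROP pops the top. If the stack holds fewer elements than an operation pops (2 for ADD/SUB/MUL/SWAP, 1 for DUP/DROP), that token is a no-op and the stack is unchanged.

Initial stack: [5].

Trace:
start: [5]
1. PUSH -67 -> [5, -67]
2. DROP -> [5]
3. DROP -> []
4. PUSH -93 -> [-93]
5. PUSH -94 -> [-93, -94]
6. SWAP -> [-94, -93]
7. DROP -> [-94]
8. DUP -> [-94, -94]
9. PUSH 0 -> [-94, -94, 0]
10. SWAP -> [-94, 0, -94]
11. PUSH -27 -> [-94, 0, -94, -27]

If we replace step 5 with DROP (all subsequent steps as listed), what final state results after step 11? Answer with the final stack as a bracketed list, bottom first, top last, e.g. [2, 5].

[0, -27]

(re-executing from step 5 with the substitution; state before step 5: [-93])
5. DROP -> []
6. SWAP -> []
7. DROP -> []
8. DUP -> []
9. PUSH 0 -> [0]
10. SWAP -> [0]
11. PUSH -27 -> [0, -27]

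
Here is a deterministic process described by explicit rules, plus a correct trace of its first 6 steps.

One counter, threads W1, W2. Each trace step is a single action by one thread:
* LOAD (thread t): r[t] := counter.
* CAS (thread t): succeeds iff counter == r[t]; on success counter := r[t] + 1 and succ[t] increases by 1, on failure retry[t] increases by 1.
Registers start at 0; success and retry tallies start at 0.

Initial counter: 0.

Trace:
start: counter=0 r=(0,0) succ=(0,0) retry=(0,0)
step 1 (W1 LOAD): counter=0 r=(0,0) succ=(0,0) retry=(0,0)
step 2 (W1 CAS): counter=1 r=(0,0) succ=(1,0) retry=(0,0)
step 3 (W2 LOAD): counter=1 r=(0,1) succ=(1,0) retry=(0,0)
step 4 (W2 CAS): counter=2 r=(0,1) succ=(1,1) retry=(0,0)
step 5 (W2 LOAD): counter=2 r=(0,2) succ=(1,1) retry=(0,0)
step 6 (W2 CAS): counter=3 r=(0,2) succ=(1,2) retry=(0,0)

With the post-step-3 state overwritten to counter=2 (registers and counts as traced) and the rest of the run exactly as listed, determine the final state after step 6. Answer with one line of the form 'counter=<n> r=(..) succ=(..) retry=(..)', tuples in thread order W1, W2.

state after step 3 := counter=2 r=(0,1) succ=(1,0) retry=(0,0)
step 4 (W2 CAS): counter=2 r=(0,1) succ=(1,0) retry=(0,1)
step 5 (W2 LOAD): counter=2 r=(0,2) succ=(1,0) retry=(0,1)
step 6 (W2 CAS): counter=3 r=(0,2) succ=(1,1) retry=(0,1)

counter=3 r=(0,2) succ=(1,1) retry=(0,1)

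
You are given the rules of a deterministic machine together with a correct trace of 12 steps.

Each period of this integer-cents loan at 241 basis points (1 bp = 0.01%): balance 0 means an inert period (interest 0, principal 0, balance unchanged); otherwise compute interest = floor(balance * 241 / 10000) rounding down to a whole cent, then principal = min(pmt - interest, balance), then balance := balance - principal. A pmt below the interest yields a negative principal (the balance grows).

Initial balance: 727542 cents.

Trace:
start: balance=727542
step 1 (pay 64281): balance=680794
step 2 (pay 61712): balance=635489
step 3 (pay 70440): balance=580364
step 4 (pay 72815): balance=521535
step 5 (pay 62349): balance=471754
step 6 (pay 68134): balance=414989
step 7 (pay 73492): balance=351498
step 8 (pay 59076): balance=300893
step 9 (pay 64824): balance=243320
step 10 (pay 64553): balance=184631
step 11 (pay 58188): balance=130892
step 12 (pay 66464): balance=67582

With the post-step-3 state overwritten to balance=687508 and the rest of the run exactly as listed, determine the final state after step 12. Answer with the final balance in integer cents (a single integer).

state after step 3 := balance=687508
step 4 (pay 72815): balance=631261
step 5 (pay 62349): balance=584125
step 6 (pay 68134): balance=530068
step 7 (pay 73492): balance=469350
step 8 (pay 59076): balance=421585
step 9 (pay 64824): balance=366921
step 10 (pay 64553): balance=311210
step 11 (pay 58188): balance=260522
step 12 (pay 66464): balance=200336

200336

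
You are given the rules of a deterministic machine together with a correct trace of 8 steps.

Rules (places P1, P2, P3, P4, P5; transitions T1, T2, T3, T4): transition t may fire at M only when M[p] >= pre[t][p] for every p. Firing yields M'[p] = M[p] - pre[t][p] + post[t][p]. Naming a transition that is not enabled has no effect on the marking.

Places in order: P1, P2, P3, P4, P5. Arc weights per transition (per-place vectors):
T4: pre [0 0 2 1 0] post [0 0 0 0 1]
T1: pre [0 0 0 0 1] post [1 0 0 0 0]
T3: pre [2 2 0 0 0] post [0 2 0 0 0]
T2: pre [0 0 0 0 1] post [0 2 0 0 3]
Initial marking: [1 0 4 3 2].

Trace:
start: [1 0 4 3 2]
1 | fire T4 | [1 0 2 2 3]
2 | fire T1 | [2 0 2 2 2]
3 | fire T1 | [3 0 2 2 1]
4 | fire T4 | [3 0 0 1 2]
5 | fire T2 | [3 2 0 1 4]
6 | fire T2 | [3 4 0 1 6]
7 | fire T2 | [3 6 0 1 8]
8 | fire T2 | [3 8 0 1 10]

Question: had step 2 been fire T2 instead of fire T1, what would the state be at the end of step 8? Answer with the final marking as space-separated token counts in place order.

(re-executing from step 2 with the substitution; state before step 2: [1 0 2 2 3])
2 | fire T2 | [1 2 2 2 5]
3 | fire T1 | [2 2 2 2 4]
4 | fire T4 | [2 2 0 1 5]
5 | fire T2 | [2 4 0 1 7]
6 | fire T2 | [2 6 0 1 9]
7 | fire T2 | [2 8 0 1 11]
8 | fire T2 | [2 10 0 1 13]

2 10 0 1 13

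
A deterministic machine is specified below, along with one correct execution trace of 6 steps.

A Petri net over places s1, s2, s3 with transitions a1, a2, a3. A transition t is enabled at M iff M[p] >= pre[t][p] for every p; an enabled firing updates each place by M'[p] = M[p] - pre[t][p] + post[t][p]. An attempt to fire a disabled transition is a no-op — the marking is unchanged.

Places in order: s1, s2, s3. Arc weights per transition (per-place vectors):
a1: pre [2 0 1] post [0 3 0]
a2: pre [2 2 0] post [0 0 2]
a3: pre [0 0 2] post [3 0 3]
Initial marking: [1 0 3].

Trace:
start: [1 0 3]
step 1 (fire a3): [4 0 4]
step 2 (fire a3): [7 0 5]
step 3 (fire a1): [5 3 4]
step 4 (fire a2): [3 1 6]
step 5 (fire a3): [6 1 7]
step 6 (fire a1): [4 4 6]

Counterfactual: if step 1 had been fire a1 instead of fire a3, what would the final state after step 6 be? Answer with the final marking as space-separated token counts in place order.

1 4 5

(re-executing from step 1 with the substitution; state before step 1: [1 0 3])
step 1 (fire a1): [1 0 3]
step 2 (fire a3): [4 0 4]
step 3 (fire a1): [2 3 3]
step 4 (fire a2): [0 1 5]
step 5 (fire a3): [3 1 6]
step 6 (fire a1): [1 4 5]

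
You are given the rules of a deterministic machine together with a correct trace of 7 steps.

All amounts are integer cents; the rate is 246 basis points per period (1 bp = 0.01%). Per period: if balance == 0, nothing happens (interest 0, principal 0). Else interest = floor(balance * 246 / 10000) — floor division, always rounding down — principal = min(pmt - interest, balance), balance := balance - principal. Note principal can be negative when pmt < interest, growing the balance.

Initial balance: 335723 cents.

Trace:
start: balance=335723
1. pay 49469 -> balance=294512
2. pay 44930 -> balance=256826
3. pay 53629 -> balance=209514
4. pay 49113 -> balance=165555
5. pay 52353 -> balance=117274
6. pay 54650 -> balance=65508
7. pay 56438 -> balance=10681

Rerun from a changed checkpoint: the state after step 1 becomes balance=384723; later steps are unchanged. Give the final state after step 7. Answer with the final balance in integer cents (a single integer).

115054

state after step 1 := balance=384723
2. pay 44930 -> balance=349257
3. pay 53629 -> balance=304219
4. pay 49113 -> balance=262589
5. pay 52353 -> balance=216695
6. pay 54650 -> balance=167375
7. pay 56438 -> balance=115054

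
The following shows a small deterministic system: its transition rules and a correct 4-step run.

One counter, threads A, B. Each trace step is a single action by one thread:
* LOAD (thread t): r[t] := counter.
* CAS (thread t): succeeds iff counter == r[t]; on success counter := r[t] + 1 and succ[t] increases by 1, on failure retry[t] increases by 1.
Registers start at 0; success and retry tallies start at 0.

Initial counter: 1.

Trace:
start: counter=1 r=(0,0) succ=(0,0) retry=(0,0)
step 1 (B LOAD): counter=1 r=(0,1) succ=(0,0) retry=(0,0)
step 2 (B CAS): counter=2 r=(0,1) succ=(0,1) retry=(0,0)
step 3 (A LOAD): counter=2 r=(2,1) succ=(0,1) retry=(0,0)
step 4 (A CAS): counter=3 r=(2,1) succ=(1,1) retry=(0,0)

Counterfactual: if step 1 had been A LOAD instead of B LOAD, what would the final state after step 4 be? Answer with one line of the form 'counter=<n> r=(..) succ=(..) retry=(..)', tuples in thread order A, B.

counter=2 r=(1,0) succ=(1,0) retry=(0,1)

(re-executing from step 1 with the substitution; state before step 1: counter=1 r=(0,0) succ=(0,0) retry=(0,0))
step 1 (A LOAD): counter=1 r=(1,0) succ=(0,0) retry=(0,0)
step 2 (B CAS): counter=1 r=(1,0) succ=(0,0) retry=(0,1)
step 3 (A LOAD): counter=1 r=(1,0) succ=(0,0) retry=(0,1)
step 4 (A CAS): counter=2 r=(1,0) succ=(1,0) retry=(0,1)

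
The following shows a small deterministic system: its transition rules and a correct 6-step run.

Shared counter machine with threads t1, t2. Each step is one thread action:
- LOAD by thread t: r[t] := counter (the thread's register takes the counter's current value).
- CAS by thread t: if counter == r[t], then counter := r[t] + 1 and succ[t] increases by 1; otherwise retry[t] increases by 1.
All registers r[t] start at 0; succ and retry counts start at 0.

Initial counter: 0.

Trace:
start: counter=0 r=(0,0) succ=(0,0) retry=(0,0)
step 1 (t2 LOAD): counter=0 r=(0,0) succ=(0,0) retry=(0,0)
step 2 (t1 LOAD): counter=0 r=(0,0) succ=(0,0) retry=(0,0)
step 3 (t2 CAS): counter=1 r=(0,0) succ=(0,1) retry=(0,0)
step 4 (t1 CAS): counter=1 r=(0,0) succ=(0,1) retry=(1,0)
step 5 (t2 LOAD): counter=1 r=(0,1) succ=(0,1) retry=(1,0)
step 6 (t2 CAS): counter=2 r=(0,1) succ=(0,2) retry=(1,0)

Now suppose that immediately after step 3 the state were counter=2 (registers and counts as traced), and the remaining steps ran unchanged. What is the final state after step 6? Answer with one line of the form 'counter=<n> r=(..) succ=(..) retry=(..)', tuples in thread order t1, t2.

counter=3 r=(0,2) succ=(0,2) retry=(1,0)

state after step 3 := counter=2 r=(0,0) succ=(0,1) retry=(0,0)
step 4 (t1 CAS): counter=2 r=(0,0) succ=(0,1) retry=(1,0)
step 5 (t2 LOAD): counter=2 r=(0,2) succ=(0,1) retry=(1,0)
step 6 (t2 CAS): counter=3 r=(0,2) succ=(0,2) retry=(1,0)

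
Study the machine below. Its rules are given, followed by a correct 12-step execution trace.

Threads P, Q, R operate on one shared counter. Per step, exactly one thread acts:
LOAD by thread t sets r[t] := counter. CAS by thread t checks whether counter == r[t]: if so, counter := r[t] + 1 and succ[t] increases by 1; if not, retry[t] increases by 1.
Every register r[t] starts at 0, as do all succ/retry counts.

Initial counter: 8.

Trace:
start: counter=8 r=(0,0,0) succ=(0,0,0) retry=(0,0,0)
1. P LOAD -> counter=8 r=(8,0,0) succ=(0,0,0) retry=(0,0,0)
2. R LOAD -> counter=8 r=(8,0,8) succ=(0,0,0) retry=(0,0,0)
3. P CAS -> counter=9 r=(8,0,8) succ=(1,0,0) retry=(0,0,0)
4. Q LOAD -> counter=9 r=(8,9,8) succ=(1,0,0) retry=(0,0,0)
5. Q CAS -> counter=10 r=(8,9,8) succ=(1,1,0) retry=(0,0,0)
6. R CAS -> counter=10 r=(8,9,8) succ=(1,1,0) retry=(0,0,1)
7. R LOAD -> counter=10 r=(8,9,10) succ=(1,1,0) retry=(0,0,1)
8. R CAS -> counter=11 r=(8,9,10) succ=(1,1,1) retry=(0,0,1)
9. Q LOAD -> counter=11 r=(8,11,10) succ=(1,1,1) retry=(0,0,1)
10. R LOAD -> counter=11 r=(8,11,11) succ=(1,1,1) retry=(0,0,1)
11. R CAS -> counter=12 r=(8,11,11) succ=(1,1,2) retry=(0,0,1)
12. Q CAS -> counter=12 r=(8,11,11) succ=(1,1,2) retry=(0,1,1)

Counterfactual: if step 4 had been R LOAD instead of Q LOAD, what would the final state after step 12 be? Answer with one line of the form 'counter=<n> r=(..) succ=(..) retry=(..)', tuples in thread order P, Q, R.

(re-executing from step 4 with the substitution; state before step 4: counter=9 r=(8,0,8) succ=(1,0,0) retry=(0,0,0))
4. R LOAD -> counter=9 r=(8,0,9) succ=(1,0,0) retry=(0,0,0)
5. Q CAS -> counter=9 r=(8,0,9) succ=(1,0,0) retry=(0,1,0)
6. R CAS -> counter=10 r=(8,0,9) succ=(1,0,1) retry=(0,1,0)
7. R LOAD -> counter=10 r=(8,0,10) succ=(1,0,1) retry=(0,1,0)
8. R CAS -> counter=11 r=(8,0,10) succ=(1,0,2) retry=(0,1,0)
9. Q LOAD -> counter=11 r=(8,11,10) succ=(1,0,2) retry=(0,1,0)
10. R LOAD -> counter=11 r=(8,11,11) succ=(1,0,2) retry=(0,1,0)
11. R CAS -> counter=12 r=(8,11,11) succ=(1,0,3) retry=(0,1,0)
12. Q CAS -> counter=12 r=(8,11,11) succ=(1,0,3) retry=(0,2,0)

counter=12 r=(8,11,11) succ=(1,0,3) retry=(0,2,0)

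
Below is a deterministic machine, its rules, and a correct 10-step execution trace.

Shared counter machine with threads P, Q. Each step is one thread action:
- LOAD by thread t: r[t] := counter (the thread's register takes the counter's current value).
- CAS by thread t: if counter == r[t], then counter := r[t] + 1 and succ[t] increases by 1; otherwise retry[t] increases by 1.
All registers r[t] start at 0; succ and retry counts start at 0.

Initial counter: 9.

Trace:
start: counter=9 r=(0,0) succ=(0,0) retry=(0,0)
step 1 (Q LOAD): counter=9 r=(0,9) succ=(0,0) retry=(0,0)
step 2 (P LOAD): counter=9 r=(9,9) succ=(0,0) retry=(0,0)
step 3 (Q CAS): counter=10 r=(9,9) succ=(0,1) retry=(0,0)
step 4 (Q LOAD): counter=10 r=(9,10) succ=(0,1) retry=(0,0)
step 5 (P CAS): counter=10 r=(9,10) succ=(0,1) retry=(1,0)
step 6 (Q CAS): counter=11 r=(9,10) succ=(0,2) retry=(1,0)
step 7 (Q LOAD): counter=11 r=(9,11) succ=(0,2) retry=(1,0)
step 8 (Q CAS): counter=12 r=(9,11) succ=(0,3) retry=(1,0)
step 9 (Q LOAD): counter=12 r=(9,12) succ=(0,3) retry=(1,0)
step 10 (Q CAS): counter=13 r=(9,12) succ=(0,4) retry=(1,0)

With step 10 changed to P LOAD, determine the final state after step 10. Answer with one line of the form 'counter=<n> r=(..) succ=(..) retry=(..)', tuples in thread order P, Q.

counter=12 r=(12,12) succ=(0,3) retry=(1,0)

(re-executing from step 10 with the substitution; state before step 10: counter=12 r=(9,12) succ=(0,3) retry=(1,0))
step 10 (P LOAD): counter=12 r=(12,12) succ=(0,3) retry=(1,0)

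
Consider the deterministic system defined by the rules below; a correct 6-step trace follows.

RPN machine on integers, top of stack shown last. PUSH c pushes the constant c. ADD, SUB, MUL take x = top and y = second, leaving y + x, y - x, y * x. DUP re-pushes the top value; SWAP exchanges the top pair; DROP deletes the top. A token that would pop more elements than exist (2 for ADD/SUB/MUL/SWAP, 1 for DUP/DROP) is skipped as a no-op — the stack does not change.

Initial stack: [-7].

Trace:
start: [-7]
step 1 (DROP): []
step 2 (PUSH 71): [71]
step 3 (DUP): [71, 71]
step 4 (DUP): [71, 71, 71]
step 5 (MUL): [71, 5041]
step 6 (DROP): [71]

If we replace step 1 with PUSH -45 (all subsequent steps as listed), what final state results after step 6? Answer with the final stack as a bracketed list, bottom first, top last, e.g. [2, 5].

(re-executing from step 1 with the substitution; state before step 1: [-7])
step 1 (PUSH -45): [-7, -45]
step 2 (PUSH 71): [-7, -45, 71]
step 3 (DUP): [-7, -45, 71, 71]
step 4 (DUP): [-7, -45, 71, 71, 71]
step 5 (MUL): [-7, -45, 71, 5041]
step 6 (DROP): [-7, -45, 71]

[-7, -45, 71]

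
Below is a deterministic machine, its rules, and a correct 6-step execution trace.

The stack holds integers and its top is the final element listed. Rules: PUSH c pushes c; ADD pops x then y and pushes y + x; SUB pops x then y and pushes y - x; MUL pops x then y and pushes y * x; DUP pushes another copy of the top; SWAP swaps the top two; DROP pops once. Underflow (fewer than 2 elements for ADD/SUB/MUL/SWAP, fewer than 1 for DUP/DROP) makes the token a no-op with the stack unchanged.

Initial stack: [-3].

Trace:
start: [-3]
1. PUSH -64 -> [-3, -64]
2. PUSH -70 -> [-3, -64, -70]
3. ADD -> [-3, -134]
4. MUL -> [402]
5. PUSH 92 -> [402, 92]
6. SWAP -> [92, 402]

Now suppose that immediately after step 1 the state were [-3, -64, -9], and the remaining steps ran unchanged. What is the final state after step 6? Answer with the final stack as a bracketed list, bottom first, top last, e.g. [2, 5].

[-3, 92, 5056]

state after step 1 := [-3, -64, -9]
2. PUSH -70 -> [-3, -64, -9, -70]
3. ADD -> [-3, -64, -79]
4. MUL -> [-3, 5056]
5. PUSH 92 -> [-3, 5056, 92]
6. SWAP -> [-3, 92, 5056]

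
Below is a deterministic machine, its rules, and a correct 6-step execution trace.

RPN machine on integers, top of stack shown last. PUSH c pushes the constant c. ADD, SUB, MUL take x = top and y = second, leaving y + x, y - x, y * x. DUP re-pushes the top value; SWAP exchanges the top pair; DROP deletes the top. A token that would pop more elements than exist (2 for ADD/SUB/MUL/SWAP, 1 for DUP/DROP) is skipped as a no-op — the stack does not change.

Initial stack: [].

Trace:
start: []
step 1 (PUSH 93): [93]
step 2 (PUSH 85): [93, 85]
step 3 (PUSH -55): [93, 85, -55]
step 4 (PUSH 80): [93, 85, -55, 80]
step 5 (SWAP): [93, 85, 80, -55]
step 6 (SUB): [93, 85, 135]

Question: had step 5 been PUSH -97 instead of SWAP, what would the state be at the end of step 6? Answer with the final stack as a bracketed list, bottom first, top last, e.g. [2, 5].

[93, 85, -55, 177]

(re-executing from step 5 with the substitution; state before step 5: [93, 85, -55, 80])
step 5 (PUSH -97): [93, 85, -55, 80, -97]
step 6 (SUB): [93, 85, -55, 177]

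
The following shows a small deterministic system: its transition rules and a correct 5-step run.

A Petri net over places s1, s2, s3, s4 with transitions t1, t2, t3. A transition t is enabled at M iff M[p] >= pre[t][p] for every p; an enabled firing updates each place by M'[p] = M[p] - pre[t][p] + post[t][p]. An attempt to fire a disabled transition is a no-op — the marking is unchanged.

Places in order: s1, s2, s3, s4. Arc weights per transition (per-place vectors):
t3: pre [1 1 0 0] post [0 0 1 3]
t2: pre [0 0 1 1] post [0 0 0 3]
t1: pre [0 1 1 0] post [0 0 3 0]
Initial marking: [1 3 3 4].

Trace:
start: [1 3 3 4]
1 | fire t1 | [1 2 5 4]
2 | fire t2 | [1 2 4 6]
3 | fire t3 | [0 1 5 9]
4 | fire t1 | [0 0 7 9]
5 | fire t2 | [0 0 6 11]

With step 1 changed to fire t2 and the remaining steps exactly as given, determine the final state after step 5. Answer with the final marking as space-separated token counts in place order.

(re-executing from step 1 with the substitution; state before step 1: [1 3 3 4])
1 | fire t2 | [1 3 2 6]
2 | fire t2 | [1 3 1 8]
3 | fire t3 | [0 2 2 11]
4 | fire t1 | [0 1 4 11]
5 | fire t2 | [0 1 3 13]

0 1 3 13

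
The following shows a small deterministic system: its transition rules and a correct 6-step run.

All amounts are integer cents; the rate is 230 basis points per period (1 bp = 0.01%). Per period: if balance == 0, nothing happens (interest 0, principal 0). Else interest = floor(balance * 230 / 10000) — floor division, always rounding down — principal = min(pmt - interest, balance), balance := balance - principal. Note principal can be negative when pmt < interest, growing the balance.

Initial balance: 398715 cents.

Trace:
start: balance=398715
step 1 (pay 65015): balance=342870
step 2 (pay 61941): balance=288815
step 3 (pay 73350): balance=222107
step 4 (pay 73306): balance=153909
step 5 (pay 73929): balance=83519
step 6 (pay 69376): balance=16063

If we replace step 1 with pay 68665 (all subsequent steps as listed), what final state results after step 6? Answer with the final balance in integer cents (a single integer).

(re-executing from step 1 with the substitution; state before step 1: balance=398715)
step 1 (pay 68665): balance=339220
step 2 (pay 61941): balance=285081
step 3 (pay 73350): balance=218287
step 4 (pay 73306): balance=150001
step 5 (pay 73929): balance=79522
step 6 (pay 69376): balance=11975

11975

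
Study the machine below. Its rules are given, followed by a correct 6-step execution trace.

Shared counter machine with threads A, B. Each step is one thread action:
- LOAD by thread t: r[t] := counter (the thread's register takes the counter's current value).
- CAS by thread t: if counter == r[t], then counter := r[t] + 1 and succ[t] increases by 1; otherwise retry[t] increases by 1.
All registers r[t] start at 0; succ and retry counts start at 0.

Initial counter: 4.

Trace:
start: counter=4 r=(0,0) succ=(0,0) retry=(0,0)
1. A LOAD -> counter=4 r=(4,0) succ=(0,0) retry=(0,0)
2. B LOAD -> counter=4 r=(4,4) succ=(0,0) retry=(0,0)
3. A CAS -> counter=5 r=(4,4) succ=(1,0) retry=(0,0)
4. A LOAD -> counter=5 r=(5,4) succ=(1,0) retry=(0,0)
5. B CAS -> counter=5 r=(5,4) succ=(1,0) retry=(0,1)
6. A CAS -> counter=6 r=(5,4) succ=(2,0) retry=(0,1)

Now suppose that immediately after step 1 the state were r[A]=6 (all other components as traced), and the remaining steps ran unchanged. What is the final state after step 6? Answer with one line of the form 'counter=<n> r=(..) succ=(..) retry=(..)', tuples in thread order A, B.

counter=5 r=(4,4) succ=(0,1) retry=(2,0)

state after step 1 := counter=4 r=(6,0) succ=(0,0) retry=(0,0)
2. B LOAD -> counter=4 r=(6,4) succ=(0,0) retry=(0,0)
3. A CAS -> counter=4 r=(6,4) succ=(0,0) retry=(1,0)
4. A LOAD -> counter=4 r=(4,4) succ=(0,0) retry=(1,0)
5. B CAS -> counter=5 r=(4,4) succ=(0,1) retry=(1,0)
6. A CAS -> counter=5 r=(4,4) succ=(0,1) retry=(2,0)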